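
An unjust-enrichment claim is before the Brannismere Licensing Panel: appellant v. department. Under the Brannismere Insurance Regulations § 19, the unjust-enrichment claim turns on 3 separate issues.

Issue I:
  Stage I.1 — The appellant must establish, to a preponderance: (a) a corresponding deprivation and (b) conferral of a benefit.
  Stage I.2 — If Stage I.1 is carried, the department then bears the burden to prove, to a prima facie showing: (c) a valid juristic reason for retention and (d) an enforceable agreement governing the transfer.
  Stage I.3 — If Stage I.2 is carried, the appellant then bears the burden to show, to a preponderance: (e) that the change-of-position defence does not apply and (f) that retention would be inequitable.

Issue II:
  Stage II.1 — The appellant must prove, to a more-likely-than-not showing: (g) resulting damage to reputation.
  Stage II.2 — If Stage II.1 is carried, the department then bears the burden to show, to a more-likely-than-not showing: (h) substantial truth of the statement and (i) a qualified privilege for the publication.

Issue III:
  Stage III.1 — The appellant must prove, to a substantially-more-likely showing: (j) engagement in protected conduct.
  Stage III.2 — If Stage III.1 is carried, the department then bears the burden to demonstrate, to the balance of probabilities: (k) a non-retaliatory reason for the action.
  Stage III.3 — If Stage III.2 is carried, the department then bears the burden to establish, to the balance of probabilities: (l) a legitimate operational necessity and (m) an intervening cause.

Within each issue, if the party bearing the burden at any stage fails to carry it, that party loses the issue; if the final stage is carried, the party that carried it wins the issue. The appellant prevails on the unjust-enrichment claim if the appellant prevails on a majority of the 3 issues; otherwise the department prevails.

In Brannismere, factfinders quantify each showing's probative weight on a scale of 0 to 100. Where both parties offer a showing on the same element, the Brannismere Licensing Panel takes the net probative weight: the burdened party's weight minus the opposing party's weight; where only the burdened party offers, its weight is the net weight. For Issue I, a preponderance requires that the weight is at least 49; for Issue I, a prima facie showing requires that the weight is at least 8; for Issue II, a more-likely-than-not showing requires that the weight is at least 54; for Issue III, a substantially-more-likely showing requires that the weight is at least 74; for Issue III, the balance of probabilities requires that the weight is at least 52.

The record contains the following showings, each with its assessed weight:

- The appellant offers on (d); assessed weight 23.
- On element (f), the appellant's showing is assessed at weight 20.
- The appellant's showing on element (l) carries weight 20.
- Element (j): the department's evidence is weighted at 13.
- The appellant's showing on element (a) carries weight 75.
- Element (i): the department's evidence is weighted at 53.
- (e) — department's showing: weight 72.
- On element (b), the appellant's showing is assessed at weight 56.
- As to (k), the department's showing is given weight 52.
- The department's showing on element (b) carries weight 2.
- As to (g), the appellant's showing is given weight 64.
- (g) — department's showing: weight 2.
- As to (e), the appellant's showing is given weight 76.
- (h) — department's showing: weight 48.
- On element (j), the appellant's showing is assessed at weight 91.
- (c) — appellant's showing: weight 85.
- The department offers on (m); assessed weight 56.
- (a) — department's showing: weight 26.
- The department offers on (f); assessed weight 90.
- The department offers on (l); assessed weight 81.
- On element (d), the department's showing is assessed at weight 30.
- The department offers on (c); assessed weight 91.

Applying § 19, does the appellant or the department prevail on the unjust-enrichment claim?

— Issue I —
At Stage I.1 the appellant must meet a preponderance (weight is at least 49): on (a) the weight is 75 less the opposing 26 gives net 49, which does reach 49, so (a) meets the standard; on (b) the weight is 56 less the opposing 2 gives net 54, ≥ 49, so (b) meets the standard.
  The appellant carries Stage I.1; the department now bears the burden.
At Stage I.2 the department must meet a prima facie showing (weight is at least 8): on (c) the weight is 91 less the opposing 85 gives net 6, which does not reach 8, so (c) does not meet the standard; on (d) the weight is 30 less the opposing 23 gives net 7, < 8, so (d) does not meet the standard.
  The department does not carry Stage I.2.
The analysis ends at Stage I.2; the appellant prevails on this issue.
— Issue II —
At Stage II.1 the appellant must meet a more-likely-than-not showing (weight is at least 54): on (g) the weight is 64 less the opposing 2 gives net 62, ≥ 54, so (g) meets the standard.
  All elements met. The burden passes to the department.
At Stage II.2 the department must meet a more-likely-than-not showing (weight is at least 54): on (h) the weight is 48, which does not reach 54, so (h) does not meet the standard; on (i) the weight is 53, which does not reach 54, so (i) does not meet the standard.
  Stage II.2 not carried; the department fails its burden.
The analysis ends at Stage II.2; the appellant prevails on this issue.
— Issue III —
At Stage III.1 the appellant must meet a substantially-more-likely showing (weight is at least 74): on (j) the weight is 91 less the opposing 13 gives net 78, ≥ 74, so (j) meets the standard.
  The appellant carries Stage III.1; the department now bears the burden.
At Stage III.2 the department must meet the balance of probabilities (weight is at least 52): on (k) the weight is 52, ≥ 52, so (k) meets the standard.
  All elements met. The department retains the burden for Stage III.3.
At Stage III.3 the department must meet the balance of probabilities (weight is at least 52): on (l) the weight is 81 less the opposing 20 gives net 61, ≥ 52, so (l) meets the standard; on (m) the weight is 56, which does reach 52, so (m) meets the standard.
  Stage III.3 carried; the final stage is satisfied.
With every stage satisfied, the department prevails on this issue.
Per-issue: Issue I → appellant; Issue II → appellant; Issue III → department. The appellant must prevail on a majority of issues; overall, the appellant prevails.

appellant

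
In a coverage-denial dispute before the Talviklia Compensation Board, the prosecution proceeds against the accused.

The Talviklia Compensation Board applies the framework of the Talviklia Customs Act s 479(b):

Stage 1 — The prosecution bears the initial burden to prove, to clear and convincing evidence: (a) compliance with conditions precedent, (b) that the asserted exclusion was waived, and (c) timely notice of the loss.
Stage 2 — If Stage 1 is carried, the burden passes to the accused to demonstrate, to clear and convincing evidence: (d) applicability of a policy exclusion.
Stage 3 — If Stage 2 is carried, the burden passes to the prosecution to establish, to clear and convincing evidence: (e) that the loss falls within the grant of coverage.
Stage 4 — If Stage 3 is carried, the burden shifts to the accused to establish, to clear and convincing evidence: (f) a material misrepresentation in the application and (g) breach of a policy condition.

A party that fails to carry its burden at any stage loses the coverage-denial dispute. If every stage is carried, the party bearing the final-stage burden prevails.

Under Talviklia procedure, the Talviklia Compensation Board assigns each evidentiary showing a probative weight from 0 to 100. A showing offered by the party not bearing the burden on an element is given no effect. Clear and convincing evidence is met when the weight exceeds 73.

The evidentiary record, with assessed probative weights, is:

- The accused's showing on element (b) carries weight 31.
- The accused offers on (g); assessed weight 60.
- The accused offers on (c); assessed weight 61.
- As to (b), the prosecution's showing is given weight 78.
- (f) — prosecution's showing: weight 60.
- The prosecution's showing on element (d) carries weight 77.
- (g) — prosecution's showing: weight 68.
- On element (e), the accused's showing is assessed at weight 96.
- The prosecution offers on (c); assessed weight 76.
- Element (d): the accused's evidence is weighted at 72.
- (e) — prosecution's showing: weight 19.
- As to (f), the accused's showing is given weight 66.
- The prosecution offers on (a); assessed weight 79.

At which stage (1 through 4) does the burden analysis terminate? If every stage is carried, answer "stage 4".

At Stage 1 the prosecution must meet clear and convincing evidence (weight exceeds 73): on (a) the weight is 79, > 73, so (a) meets the standard; on (b) the weight is 78 (the accused's 31 is given no effect), which does exceed 73, so (b) meets the standard; on (c) the weight is 76 (the accused's 61 is given no effect), > 73, so (c) meets the standard.
  Stage 1 carried; the burden shifts to the accused.
At Stage 2 the accused must meet clear and convincing evidence (weight exceeds 73): on (d) the weight is 72 (the prosecution's 77 is given no effect), ≤ 73, so (d) does not meet the standard.
  Not every element is met, so the accused fails to carry Stage 2.
The analysis ends at Stage 2; the prosecution prevails.

stage 2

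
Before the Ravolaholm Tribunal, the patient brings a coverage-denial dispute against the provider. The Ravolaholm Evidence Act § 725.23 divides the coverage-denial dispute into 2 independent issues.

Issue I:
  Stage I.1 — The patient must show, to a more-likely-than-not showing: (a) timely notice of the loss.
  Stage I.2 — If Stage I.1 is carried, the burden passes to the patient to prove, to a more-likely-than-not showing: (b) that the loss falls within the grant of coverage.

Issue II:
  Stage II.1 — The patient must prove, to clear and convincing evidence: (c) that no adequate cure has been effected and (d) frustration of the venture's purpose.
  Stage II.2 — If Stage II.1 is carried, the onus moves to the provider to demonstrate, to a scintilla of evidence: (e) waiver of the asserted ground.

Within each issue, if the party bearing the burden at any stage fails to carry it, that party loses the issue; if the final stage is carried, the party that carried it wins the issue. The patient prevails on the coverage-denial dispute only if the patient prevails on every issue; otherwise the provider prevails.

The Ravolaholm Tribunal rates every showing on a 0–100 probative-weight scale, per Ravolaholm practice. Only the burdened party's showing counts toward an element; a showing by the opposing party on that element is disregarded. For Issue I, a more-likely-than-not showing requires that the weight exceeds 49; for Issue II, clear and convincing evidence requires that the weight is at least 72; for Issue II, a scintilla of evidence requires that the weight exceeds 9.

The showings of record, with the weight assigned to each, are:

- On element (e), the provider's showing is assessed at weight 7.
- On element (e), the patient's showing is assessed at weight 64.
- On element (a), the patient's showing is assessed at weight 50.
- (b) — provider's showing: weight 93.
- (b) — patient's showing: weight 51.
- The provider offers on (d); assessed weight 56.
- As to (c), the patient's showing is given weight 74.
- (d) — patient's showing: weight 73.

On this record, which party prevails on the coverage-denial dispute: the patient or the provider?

— Issue I —
Stage I.1 (patient, a more-likely-than-not showing, weight exceeds 49): (a) 50 > 49 — meets.
  Stage I.1 carried; the burden remains with the patient.
Stage I.2 (patient, a more-likely-than-not showing, weight exceeds 49): (b) 51 (provider's 93 disregarded) > 49 — meets.
  Stage I.2 carried; the final stage is satisfied.
With every stage satisfied, the patient prevails on this issue.
— Issue II —
At Stage II.1 the patient must meet clear and convincing evidence (weight is at least 72): on (c) the weight is 74, which does reach 72, so (c) meets the standard; on (d) the weight is 73 (the provider's 56 is given no effect), which does reach 72, so (d) meets the standard.
  Stage II.1 is satisfied; the onus moves to the provider.
At Stage II.2 the provider must meet a scintilla of evidence (weight exceeds 9): on (e) the weight is 7 (the patient's 64 is given no effect), which does not exceed 9, so (e) does not meet the standard.
  Stage II.2 not carried; the provider fails its burden.
The analysis ends at Stage II.2; the patient prevails on this issue.
Per-issue: Issue I → patient; Issue II → patient. The patient must prevail on every issue; overall, the patient prevails.

patient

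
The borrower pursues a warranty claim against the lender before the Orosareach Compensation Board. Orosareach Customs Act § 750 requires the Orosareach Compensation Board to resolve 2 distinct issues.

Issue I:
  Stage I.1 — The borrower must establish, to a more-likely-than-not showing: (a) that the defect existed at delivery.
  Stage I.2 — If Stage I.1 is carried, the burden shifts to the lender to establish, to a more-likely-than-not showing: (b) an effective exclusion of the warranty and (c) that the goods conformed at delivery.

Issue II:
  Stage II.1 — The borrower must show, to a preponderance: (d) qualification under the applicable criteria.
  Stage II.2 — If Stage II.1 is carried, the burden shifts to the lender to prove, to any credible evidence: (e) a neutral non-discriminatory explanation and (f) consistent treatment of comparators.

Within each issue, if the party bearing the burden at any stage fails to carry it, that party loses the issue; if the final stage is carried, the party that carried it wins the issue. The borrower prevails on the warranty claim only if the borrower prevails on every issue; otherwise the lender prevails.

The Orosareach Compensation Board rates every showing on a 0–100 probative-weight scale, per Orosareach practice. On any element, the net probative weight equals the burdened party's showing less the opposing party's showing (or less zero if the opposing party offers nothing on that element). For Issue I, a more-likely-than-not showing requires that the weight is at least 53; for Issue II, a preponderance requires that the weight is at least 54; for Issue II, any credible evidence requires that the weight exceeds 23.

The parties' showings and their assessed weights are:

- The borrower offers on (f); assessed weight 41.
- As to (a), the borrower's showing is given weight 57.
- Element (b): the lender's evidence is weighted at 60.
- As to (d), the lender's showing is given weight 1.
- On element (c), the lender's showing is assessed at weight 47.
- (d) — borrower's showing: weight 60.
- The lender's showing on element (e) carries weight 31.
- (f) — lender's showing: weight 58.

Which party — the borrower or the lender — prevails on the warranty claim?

borrower

— Issue I —
At Stage I.1 the borrower must meet a more-likely-than-not showing (weight is at least 53): on (a) the weight is 57, ≥ 53, so (a) meets the standard.
  Stage I.1 carried; the burden shifts to the lender.
At Stage I.2 the lender must meet a more-likely-than-not showing (weight is at least 53): on (b) the weight is 60, ≥ 53, so (b) meets the standard; on (c) the weight is 47, < 53, so (c) does not meet the standard.
  Not every element is met, so the lender fails to carry Stage I.2.
The analysis ends at Stage I.2; the borrower prevails on this issue.
— Issue II —
At Stage II.1 the borrower must meet a preponderance (weight is at least 54): on (d) the weight is 60 less the opposing 1 gives net 59, ≥ 54, so (d) meets the standard.
  Stage II.1 carried; the burden shifts to the lender.
At Stage II.2 the lender must meet any credible evidence (weight exceeds 23): on (e) the weight is 31, > 23, so (e) meets the standard; on (f) the weight is 58 less the opposing 41 gives net 17, which does not exceed 23, so (f) does not meet the standard.
  Not every element is met, so the lender fails to carry Stage II.2.
The borrower prevails on this issue.
Per-issue: Issue I → borrower; Issue II → borrower. The borrower must prevail on every issue; overall, the borrower prevails.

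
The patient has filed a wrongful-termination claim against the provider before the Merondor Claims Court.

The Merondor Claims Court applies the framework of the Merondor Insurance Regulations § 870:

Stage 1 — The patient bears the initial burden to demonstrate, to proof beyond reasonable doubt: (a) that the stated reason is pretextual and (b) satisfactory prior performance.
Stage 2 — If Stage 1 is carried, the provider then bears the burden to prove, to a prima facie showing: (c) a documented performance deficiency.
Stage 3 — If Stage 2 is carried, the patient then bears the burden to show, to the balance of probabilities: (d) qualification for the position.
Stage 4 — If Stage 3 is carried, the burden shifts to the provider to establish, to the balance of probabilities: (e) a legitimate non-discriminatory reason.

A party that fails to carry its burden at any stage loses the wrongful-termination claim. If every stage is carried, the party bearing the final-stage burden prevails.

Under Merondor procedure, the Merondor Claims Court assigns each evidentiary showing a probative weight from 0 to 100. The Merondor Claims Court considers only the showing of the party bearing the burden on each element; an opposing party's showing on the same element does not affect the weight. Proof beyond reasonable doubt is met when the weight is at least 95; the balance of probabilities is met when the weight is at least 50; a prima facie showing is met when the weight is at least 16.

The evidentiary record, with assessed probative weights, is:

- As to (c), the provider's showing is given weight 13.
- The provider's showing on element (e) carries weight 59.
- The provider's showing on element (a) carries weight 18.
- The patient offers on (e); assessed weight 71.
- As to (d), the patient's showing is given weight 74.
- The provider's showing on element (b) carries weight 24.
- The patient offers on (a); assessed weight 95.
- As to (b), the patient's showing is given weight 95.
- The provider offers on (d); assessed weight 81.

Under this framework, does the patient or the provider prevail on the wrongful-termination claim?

patient

At Stage 1 the patient must meet proof beyond reasonable doubt (weight is at least 95): on (a) the weight is 95 (the provider's 18 is given no effect), which does reach 95, so (a) meets the standard; on (b) the weight is 95 (the provider's 24 is given no effect), ≥ 95, so (b) meets the standard.
  Stage 1 carried; the burden shifts to the provider.
At Stage 2 the provider must meet a prima facie showing (weight is at least 16): on (c) the weight is 13, < 16, so (c) does not meet the standard.
  The provider does not carry Stage 2.
The analysis ends at Stage 2; the patient prevails.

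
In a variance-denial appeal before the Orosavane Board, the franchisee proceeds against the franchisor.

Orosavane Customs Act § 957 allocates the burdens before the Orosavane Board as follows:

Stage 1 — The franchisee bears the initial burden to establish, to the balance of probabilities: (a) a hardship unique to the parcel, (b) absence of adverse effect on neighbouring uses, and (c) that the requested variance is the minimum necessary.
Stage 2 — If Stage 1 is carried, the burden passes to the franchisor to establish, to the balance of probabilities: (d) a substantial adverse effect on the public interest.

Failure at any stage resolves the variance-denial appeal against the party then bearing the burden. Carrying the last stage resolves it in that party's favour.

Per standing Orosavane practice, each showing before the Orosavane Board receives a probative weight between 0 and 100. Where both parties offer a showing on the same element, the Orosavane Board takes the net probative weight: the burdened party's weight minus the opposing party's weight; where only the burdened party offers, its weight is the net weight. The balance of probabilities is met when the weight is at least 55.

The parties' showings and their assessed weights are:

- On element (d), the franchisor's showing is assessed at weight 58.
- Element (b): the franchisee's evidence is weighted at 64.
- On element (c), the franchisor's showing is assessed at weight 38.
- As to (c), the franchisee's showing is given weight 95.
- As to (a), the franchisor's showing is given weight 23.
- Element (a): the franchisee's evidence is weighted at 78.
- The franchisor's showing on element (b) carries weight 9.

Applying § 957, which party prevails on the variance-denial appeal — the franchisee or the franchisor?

franchisor

At Stage 1 the franchisee must meet the balance of probabilities (weight is at least 55): on (a) the weight is 78 less the opposing 23 gives net 55, ≥ 55, so (a) meets the standard; on (b) the weight is 64 less the opposing 9 gives net 55, ≥ 55, so (b) meets the standard; on (c) the weight is 95 less the opposing 38 gives net 57, ≥ 55, so (c) meets the standard.
  All elements met. The burden passes to the franchisor.
At Stage 2 the franchisor must meet the balance of probabilities (weight is at least 55): on (d) the weight is 58, which does reach 55, so (d) meets the standard.
  All elements met at the final stage.
With every stage satisfied, the franchisor prevails.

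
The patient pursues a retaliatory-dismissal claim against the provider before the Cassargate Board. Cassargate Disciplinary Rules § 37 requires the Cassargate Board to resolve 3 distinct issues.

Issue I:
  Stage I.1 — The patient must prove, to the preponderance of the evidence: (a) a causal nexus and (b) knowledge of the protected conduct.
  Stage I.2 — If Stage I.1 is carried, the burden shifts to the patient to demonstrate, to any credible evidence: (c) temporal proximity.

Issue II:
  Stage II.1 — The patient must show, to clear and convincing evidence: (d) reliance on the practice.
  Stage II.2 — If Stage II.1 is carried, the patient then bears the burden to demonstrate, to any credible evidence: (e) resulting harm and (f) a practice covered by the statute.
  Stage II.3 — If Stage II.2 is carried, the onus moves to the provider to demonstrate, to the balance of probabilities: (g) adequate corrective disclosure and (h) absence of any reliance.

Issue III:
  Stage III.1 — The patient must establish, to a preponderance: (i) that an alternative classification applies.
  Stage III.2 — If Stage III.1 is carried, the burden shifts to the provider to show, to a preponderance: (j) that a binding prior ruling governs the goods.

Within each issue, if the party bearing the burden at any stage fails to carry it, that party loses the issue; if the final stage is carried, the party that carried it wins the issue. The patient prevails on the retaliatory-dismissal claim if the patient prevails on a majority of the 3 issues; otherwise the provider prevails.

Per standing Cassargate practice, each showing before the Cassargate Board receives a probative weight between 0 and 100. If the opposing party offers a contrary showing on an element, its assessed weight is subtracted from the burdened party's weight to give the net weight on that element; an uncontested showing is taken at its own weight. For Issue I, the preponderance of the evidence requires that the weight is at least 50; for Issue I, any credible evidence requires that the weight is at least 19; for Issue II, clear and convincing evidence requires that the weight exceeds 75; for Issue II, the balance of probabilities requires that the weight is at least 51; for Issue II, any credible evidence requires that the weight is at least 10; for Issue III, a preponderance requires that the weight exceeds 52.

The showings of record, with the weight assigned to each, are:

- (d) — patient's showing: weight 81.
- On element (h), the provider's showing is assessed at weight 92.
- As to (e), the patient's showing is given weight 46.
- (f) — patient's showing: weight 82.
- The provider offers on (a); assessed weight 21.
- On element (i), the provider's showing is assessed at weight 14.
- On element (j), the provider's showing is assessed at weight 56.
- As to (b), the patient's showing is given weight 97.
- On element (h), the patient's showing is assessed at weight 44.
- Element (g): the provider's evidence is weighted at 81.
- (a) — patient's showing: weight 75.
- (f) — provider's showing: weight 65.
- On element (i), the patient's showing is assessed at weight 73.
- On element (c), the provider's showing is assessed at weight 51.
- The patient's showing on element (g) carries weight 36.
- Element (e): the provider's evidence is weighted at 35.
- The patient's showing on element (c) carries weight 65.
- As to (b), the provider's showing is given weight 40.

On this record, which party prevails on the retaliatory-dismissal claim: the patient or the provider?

— Issue I —
Stage I.1 (patient, the preponderance of the evidence, weight is at least 50): (a) net 75−21=54 ≥ 50 — meets; (b) net 97−40=57 ≥ 50 — meets.
  All elements met. The patient retains the burden for Stage I.2.
Stage I.2 (patient, any credible evidence, weight is at least 19): (c) net 65−51=14 < 19 — fails.
  Not every element is met, so the patient fails to carry Stage I.2.
The provider prevails on this issue.
— Issue II —
Stage II.1 — burden on patient; standard: clear and convincing evidence (weight exceeds 75).
    (d): 81 > 75 [met]
  Stage II.1 is satisfied; the patient continues to bear the burden.
Stage II.2 — burden on patient; standard: any credible evidence (weight is at least 10).
    (e): 46 − 35 = 11 ≥ 10 [met]
    (f): 82 − 65 = 17 ≥ 10 [met]
  The patient carries Stage II.2; the provider now bears the burden.
Stage II.3 — burden on provider; standard: the balance of probabilities (weight is at least 51).
    (g): 81 − 36 = 45 < 51 [not met]
    (h): 92 − 44 = 48 < 51 [not met]
  Stage II.3 not carried; the provider fails its burden.
So the patient prevails on this issue.
— Issue III —
Stage III.1 (patient, a preponderance, weight exceeds 52): (i) net 73−14=59 > 52 — meets.
  The patient carries Stage III.1; the provider now bears the burden.
Stage III.2 (provider, a preponderance, weight exceeds 52): (j) 56 > 52 — meets.
  All elements met at the final stage.
With every stage satisfied, the provider prevails on this issue.
Per-issue: Issue I → provider; Issue II → patient; Issue III → provider. The patient must prevail on a majority of issues; overall, the provider prevails.

provider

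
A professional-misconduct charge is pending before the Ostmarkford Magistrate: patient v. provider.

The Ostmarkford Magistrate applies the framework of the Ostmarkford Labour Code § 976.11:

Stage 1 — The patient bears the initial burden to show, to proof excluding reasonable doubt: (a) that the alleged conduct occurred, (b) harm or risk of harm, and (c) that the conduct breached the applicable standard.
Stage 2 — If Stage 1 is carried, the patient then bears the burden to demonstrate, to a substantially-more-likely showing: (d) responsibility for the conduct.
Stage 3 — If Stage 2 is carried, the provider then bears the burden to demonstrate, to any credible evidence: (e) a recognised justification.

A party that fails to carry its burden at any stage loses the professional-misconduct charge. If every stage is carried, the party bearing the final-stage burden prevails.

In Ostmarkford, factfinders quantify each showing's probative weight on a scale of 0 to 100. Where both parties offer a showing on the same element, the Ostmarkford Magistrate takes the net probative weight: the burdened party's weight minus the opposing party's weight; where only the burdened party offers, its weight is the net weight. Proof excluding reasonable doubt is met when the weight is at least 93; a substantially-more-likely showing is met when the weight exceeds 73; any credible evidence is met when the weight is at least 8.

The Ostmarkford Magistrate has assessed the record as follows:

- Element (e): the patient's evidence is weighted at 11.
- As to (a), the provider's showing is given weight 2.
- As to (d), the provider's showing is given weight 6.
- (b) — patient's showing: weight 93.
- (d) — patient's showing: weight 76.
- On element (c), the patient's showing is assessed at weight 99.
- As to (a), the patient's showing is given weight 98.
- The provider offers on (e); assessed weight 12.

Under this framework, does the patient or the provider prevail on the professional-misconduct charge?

Stage 1 (patient, proof excluding reasonable doubt, weight is at least 93): (a) net 98−2=96 ≥ 93 — meets; (b) 93 ≥ 93 — meets; (c) 99 ≥ 93 — meets.
  Stage 1 is satisfied; the patient continues to bear the burden.
Stage 2 (patient, a substantially-more-likely showing, weight exceeds 73): (d) net 76−6=70 ≤ 73 — fails.
  The patient does not carry Stage 2.
So the provider prevails.

provider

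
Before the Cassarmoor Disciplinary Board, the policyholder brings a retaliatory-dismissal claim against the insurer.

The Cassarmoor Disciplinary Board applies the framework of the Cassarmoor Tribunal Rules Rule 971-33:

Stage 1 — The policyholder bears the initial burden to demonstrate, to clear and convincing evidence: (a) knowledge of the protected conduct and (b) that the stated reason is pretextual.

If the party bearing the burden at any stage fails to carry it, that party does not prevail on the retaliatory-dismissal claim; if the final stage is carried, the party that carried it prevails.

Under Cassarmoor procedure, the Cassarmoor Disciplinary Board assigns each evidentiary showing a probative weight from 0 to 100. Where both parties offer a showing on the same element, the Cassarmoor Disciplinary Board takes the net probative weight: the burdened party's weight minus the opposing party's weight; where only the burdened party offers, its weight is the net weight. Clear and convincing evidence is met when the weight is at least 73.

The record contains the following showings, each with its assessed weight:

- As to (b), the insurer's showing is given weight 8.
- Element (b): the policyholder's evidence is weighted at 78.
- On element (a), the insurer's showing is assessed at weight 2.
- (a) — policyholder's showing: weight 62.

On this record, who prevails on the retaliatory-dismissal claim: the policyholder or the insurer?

insurer

Stage 1 (policyholder, clear and convincing evidence, weight is at least 73): (a) net 62−2=60 < 73 — fails; (b) net 78−8=70 < 73 — fails.
  The policyholder does not carry Stage 1.
So the insurer prevails.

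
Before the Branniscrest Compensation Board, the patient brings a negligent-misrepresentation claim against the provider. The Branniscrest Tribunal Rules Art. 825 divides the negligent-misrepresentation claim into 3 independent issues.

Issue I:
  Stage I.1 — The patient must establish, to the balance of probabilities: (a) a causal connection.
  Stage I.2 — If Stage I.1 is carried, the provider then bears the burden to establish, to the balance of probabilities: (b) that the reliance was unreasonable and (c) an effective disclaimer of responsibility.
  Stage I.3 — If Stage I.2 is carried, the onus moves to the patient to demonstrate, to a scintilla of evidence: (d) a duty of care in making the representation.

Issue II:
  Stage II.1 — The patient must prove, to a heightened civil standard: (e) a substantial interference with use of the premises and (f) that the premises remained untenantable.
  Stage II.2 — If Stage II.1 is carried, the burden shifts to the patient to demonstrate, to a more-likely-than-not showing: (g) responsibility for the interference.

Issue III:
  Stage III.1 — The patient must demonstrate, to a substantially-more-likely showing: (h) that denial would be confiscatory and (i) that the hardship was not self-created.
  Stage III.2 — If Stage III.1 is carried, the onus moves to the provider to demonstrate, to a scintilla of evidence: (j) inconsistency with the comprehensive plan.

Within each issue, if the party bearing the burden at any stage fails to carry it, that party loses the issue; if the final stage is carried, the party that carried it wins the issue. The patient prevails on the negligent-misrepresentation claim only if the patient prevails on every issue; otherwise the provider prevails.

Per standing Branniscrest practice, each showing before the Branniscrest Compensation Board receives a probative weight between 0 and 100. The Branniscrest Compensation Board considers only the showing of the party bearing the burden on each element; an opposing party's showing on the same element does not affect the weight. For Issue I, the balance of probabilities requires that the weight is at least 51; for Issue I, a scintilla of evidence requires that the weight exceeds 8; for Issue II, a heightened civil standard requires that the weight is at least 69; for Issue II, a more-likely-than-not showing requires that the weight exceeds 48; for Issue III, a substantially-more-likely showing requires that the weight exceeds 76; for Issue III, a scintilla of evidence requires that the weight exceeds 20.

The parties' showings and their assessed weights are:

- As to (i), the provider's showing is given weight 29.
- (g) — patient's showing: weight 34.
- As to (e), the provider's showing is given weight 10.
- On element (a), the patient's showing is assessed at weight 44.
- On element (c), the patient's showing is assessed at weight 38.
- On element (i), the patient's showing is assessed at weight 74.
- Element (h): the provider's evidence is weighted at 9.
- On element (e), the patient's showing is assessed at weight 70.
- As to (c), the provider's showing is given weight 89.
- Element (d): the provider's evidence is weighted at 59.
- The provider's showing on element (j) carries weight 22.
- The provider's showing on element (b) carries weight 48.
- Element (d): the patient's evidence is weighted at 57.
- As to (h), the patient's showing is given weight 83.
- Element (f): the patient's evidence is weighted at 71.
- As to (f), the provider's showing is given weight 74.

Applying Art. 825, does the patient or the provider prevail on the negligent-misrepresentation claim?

provider

— Issue I —
Stage I.1 — burden on patient; standard: the balance of probabilities (weight is at least 51).
    (a): 44 < 51 [not met]
  Not every element is met, so the patient fails to carry Stage I.1.
The provider prevails on this issue.
— Issue II —
Stage II.1 (patient, a heightened civil standard, weight is at least 69): (e) 70 (provider's 10 disregarded) ≥ 69 — meets; (f) 71 (provider's 74 disregarded) ≥ 69 — meets.
  Stage II.1 is satisfied; the patient continues to bear the burden.
Stage II.2 (patient, a more-likely-than-not showing, weight exceeds 48): (g) 34 ≤ 48 — fails.
  Not every element is met, so the patient fails to carry Stage II.2.
So the provider prevails on this issue.
— Issue III —
Stage III.1 (patient, a substantially-more-likely showing, weight exceeds 76): (h) 83 (provider's 9 disregarded) > 76 — meets; (i) 74 (provider's 29 disregarded) ≤ 76 — fails.
  Not every element is met, so the patient fails to carry Stage III.1.
So the provider prevails on this issue.
Per-issue: Issue I → provider; Issue II → provider; Issue III → provider. The patient must prevail on every issue; overall, the provider prevails.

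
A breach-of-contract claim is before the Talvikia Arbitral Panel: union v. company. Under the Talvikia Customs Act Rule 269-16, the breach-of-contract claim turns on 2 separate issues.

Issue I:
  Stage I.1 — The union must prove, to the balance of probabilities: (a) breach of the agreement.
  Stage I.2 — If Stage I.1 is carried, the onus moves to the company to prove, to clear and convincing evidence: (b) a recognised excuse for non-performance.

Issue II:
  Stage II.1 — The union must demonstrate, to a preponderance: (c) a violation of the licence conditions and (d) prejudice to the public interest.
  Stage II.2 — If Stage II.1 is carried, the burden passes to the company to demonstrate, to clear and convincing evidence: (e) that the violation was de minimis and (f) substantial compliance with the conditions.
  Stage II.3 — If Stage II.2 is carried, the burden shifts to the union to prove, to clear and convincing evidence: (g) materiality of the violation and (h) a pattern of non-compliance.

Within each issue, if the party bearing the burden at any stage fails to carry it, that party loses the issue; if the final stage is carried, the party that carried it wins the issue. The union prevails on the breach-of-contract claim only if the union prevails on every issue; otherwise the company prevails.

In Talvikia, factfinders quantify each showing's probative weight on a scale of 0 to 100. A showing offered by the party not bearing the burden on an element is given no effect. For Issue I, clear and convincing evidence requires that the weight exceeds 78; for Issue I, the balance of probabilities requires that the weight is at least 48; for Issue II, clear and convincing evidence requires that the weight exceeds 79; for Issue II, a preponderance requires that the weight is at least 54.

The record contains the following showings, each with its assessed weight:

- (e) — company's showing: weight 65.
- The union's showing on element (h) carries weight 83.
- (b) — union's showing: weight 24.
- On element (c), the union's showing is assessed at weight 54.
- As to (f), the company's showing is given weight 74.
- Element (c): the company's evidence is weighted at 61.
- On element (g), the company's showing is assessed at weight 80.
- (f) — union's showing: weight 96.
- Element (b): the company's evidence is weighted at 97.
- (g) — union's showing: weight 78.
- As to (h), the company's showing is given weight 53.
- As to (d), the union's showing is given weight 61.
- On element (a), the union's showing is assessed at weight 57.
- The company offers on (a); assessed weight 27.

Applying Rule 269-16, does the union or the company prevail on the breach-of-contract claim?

— Issue I —
Stage I.1 (union, the balance of probabilities, weight is at least 48): (a) 57 (company's 27 disregarded) ≥ 48 — meets.
  Stage I.1 is satisfied; the onus moves to the company.
Stage I.2 (company, clear and convincing evidence, weight exceeds 78): (b) 97 (union's 24 disregarded) > 78 — meets.
  The company carries the last stage.
All stages carried — the company prevails on this issue.
— Issue II —
Stage II.1 (union, a preponderance, weight is at least 54): (c) 54 (company's 61 disregarded) ≥ 54 — meets; (d) 61 ≥ 54 — meets.
  Stage II.1 carried; the burden shifts to the company.
Stage II.2 (company, clear and convincing evidence, weight exceeds 79): (e) 65 ≤ 79 — fails; (f) 74 (union's 96 disregarded) ≤ 79 — fails.
  Stage II.2 not carried; the company fails its burden.
The analysis ends at Stage II.2; the union prevails on this issue.
Per-issue: Issue I → company; Issue II → union. The union must prevail on every issue; overall, the company prevails.

company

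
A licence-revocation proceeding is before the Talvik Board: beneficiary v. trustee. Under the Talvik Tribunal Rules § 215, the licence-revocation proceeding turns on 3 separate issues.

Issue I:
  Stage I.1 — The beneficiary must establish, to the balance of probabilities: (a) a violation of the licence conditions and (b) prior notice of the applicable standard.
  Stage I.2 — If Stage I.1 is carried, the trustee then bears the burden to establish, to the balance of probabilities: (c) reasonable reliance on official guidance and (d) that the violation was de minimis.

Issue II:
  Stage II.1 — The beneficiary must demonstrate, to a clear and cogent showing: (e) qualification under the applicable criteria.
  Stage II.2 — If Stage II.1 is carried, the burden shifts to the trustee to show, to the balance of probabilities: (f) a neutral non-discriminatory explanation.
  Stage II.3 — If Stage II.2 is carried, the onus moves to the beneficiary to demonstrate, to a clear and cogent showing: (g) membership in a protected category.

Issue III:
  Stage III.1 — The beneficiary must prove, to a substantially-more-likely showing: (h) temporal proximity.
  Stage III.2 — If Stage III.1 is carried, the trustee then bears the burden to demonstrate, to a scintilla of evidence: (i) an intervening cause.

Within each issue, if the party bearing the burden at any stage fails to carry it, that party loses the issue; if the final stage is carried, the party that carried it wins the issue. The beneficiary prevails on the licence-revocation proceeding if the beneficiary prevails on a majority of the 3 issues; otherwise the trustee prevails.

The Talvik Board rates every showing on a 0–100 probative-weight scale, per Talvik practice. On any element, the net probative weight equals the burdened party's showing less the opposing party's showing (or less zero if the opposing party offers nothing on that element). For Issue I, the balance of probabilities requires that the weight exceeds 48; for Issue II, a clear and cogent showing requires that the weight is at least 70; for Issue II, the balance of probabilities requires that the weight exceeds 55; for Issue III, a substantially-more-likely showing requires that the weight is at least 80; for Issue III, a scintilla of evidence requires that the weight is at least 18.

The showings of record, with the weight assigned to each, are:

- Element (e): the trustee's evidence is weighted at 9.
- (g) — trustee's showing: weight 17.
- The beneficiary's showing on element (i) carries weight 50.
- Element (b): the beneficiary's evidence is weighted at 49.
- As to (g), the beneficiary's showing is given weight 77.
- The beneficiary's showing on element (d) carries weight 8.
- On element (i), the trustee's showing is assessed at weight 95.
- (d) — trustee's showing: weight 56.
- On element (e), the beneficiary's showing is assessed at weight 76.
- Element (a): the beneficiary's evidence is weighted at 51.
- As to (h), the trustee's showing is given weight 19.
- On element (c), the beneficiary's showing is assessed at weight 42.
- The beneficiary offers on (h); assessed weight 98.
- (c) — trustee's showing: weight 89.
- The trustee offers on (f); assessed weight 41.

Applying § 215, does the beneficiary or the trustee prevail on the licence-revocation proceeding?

trustee

— Issue I —
Stage I.1 (beneficiary, the balance of probabilities, weight exceeds 48): (a) 51 > 48 — meets; (b) 49 > 48 — meets.
  The beneficiary carries Stage I.1; the trustee now bears the burden.
Stage I.2 (trustee, the balance of probabilities, weight exceeds 48): (c) net 89−42=47 ≤ 48 — fails; (d) net 56−8=48 ≤ 48 — fails.
  Stage I.2 not carried; the trustee fails its burden.
The beneficiary prevails on this issue.
— Issue II —
Stage II.1 — burden on beneficiary; standard: a clear and cogent showing (weight is at least 70).
    (e): 76 − 9 = 67 < 70 [not met]
  The beneficiary does not carry Stage II.1.
So the trustee prevails on this issue.
— Issue III —
Stage III.1 — burden on beneficiary; standard: a substantially-more-likely showing (weight is at least 80).
    (h): 98 − 19 = 79 < 80 [not met]
  Not every element is met, so the beneficiary fails to carry Stage III.1.
The analysis ends at Stage III.1; the trustee prevails on this issue.
Per-issue: Issue I → beneficiary; Issue II → trustee; Issue III → trustee. The beneficiary must prevail on a majority of issues; overall, the trustee prevails.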